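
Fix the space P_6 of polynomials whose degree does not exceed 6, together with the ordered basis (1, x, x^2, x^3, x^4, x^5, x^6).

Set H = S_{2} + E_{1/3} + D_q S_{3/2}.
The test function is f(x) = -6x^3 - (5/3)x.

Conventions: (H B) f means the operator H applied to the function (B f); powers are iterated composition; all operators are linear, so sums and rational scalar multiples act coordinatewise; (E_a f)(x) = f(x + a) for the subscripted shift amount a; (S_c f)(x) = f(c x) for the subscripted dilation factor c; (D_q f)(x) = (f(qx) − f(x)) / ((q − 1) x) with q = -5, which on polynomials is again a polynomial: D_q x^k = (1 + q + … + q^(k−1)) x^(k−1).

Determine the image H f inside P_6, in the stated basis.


S_{2} f = -48x^3 - (10/3)x
E_{1/3} f = -6x^3 - 6x^2 - (11/3)x - 7/9
S_{3/2} f = -(81/4)x^3 - (5/2)x
D_q S_{3/2} f = -(1701/4)x^2 - 5/2
(S_{2} + E_{1/3} + D_q S_{3/2}) f = -54x^3 - (1725/4)x^2 - 7x - 59/18

g(x) = -54x^3 - (1725/4)x^2 - 7x - 59/18


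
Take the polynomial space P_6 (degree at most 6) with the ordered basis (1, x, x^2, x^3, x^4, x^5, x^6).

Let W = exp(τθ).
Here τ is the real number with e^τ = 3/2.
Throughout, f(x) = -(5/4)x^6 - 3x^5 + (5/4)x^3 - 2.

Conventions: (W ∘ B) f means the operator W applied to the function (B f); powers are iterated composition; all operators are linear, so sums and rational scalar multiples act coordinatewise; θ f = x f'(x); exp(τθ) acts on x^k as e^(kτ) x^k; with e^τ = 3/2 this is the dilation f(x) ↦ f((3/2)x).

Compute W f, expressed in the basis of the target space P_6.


exp(τθ) x^k = e^(kτ) x^k; with e^τ = 3/2 this sends x^k to (3/2)^k x^k
x^3 ↦ 27/8 x^3
x^5 ↦ 243/32 x^5
x^6 ↦ 729/64 x^6
applying this coordinatewise to f: exp(τθ) f = -(3645/256)x^6 - (729/32)x^5 + (135/32)x^3 - 2

the result is g(x) = -(3645/256)x^6 - (729/32)x^5 + (135/32)x^3 - 2


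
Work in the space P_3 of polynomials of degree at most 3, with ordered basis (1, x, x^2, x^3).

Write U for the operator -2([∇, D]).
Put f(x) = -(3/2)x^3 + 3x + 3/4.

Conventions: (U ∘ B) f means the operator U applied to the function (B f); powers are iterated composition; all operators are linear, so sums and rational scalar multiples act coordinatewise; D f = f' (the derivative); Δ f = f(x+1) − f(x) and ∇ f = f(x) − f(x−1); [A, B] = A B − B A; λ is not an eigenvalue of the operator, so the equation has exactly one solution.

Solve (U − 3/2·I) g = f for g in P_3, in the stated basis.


g(x) = x^3 - 2x - 1/2

write g with unknown coordinates in the stated basis and equate coefficients in (U − 3/2·I) g = f
solving from the highest basis element down gives g = x^3 - 2x - 1/2
check: U g = 0
so U g − 3/2·g = -(3/2)x^3 + 3x + 3/4 = f ✓


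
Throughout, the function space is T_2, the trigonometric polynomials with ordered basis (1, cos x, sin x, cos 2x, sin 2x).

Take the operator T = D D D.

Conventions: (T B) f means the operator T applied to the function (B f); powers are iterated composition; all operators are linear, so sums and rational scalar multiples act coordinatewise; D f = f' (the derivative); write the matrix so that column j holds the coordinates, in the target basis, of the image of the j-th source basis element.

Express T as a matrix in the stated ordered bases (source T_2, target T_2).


the matrix is [[0, 0, 0, 0, 0]; [0, 0, -1, 0, 0]; [0, 1, 0, 0, 0]; [0, 0, 0, 0, -8]; [0, 0, 0, 8, 0]] (rows listed top to bottom)

image of 1: 0
image of cos x: sin x
image of sin x: -cos x
image of cos 2x: 8sin 2x
image of sin 2x: -8cos 2x
each image's coordinates form column j of the matrix


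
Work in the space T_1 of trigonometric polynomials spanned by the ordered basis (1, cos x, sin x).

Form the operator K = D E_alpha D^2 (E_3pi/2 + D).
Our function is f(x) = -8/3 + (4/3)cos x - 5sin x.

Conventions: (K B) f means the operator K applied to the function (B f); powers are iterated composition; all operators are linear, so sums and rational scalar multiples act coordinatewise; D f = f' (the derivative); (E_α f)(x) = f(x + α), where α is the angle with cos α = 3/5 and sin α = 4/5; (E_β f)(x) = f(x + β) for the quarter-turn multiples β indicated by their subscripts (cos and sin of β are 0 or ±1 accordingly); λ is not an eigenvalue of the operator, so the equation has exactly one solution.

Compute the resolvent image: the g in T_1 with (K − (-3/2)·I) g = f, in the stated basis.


the image equals g(x) = -16/9 + (8/9)cos x - (10/3)sin x

write g with unknown coordinates in the stated basis and equate coefficients in (K − (-3/2)·I) g = f
solving from the highest basis element down gives g = -16/9 + (8/9)cos x - (10/3)sin x
check: K g = 0
so K g − (-3/2)·g = -8/3 + (4/3)cos x - 5sin x = f ✓


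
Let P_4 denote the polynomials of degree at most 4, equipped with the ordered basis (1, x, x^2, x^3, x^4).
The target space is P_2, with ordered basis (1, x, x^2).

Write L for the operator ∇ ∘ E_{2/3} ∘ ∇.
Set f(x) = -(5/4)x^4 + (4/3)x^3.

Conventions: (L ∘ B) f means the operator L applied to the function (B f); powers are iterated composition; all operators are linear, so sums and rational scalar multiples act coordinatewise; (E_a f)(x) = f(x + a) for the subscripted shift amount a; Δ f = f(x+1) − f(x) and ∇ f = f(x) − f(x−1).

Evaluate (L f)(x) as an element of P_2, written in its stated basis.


∇ f = -5x^3 + (23/2)x^2 - 9x + 31/12
E_{2/3} ∇ f = -5x^3 + (3/2)x^2 - (1/3)x + 23/108
∇ E_{2/3} ∇ f = -15x^2 + 18x - 41/6

the result is g(x) = -15x^2 + 18x - 41/6


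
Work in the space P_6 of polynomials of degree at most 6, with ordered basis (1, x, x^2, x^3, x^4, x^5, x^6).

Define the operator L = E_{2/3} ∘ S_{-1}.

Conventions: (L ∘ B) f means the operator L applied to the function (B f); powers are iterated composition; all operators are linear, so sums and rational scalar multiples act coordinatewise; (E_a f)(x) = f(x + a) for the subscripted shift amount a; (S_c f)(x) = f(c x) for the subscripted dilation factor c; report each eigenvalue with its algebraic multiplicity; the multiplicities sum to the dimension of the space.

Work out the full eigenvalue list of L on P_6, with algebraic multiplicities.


λ = -1 (multiplicity 3), λ = 1 (multiplicity 4)

image of 1: 1
image of x: -x - 2/3
image of x^2: x^2 + (4/3)x + 4/9
image of x^3: -x^3 - 2x^2 - (4/3)x - 8/27
image of x^4: x^4 + (8/3)x^3 + (8/3)x^2 + (32/27)x + 16/81
image of x^5: -x^5 - (10/3)x^4 - (40/9)x^3 - (80/27)x^2 - (80/81)x - 32/243
image of x^6: x^6 + 4x^5 + (20/3)x^4 + (160/27)x^3 + (80/27)x^2 + (64/81)x + 64/729
the matrix is upper triangular; its diagonal is (1, -1, 1, -1, 1, -1, 1)
for a triangular matrix the eigenvalues are the diagonal entries, with algebraic multiplicity their repetition count


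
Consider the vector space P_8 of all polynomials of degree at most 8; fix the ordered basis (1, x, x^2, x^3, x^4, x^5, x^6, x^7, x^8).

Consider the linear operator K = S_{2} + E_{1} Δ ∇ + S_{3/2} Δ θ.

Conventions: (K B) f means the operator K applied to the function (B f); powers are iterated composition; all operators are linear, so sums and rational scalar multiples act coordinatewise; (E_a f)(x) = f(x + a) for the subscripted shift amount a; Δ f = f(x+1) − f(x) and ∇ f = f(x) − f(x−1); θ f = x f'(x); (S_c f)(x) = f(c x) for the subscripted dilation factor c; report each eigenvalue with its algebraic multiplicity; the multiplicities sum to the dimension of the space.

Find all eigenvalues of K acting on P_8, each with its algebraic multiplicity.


image of 1: 1
image of x: 2x + 1
image of x^2: 4x^2 + 6x + 4
image of x^3: 8x^3 + (81/4)x^2 + (39/2)x + 9
image of x^4: 16x^4 + 54x^3 + 66x^2 + 48x + 18
image of x^5: 32x^5 + (2025/16)x^4 + (755/4)x^3 + (345/2)x^2 + (215/2)x + 35
image of x^6: 64x^6 + (2187/8)x^5 + (3885/8)x^4 + 525x^3 + (825/2)x^2 + 234x + 68
image of x^7: 128x^7 + (35721/64)x^6 + (37065/32)x^5 + (23205/16)x^4 + (10535/8)x^3 + (3843/4)x^2 + (1015/2)x + 133
image of x^8: 256x^8 + (2187/2)x^7 + (5215/2)x^6 + 3738x^5 + 3815x^4 + 3192x^3 + 2240x^2 + 1104x + 262
the matrix is upper triangular; its diagonal is (1, 2, 4, 8, 16, 32, 64, 128, 256)
for a triangular matrix the eigenvalues are the diagonal entries, with algebraic multiplicity their repetition count

λ = 1 (multiplicity 1), λ = 2 (multiplicity 1), λ = 4 (multiplicity 1), λ = 8 (multiplicity 1), λ = 16 (multiplicity 1), λ = 32 (multiplicity 1), λ = 64 (multiplicity 1), λ = 128 (multiplicity 1), λ = 256 (multiplicity 1)


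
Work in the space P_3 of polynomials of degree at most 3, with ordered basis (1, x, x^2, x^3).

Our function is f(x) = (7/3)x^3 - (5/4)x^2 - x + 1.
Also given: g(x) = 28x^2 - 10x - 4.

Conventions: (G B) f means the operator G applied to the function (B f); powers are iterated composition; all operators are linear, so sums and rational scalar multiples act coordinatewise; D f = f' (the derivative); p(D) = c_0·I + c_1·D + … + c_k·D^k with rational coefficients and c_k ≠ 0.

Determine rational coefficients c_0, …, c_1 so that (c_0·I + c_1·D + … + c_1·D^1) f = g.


p(D) = 4·D, i.e. c_0 = 0, c_1 = 4

D^0 f = (7/3)x^3 - (5/4)x^2 - x + 1
D^1 f = 7x^2 - (5/2)x - 1
matching coefficients of g against c_0 f + c_1 Df + … from the top degree down determines the c_i
solution: c_0 = 0, c_1 = 4


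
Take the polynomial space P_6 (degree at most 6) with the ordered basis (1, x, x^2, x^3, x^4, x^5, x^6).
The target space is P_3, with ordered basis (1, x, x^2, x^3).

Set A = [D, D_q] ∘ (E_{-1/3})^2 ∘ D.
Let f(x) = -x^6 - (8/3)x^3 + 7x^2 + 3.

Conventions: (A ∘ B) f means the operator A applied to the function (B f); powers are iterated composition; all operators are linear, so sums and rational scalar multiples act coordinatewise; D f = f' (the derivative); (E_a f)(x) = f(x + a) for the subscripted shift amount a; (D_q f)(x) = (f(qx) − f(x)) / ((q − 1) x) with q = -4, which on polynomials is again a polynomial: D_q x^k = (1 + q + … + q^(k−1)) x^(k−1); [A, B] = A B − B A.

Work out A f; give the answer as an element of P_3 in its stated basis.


D f = -6x^5 - 8x^2 + 14x
E_{-1/3} D f = -6x^5 + 10x^4 - (20/3)x^3 - (52/9)x^2 + (512/27)x - 448/81
E_{-1/3} E_{-1/3} D f = -6x^5 + 20x^4 - (80/3)x^3 + (88/9)x^2 + (506/27)x - 980/81
D_q (E_{-1/3})^2 D f = -1230x^4 - 1020x^3 - (1040/3)x^2 - (88/3)x + 506/27
D D_q (E_{-1/3})^2 D f = -4920x^3 - 3060x^2 - (2080/3)x - 88/3
D (E_{-1/3})^2 D f = -30x^4 + 80x^3 - 80x^2 + (176/9)x + 506/27
D_q D (E_{-1/3})^2 D f = 1530x^3 + 1040x^2 + 240x + 176/9
[D, D_q] (E_{-1/3})^2 D f = -6450x^3 - 4100x^2 - (2800/3)x - 440/9

the image equals g(x) = -6450x^3 - 4100x^2 - (2800/3)x - 440/9


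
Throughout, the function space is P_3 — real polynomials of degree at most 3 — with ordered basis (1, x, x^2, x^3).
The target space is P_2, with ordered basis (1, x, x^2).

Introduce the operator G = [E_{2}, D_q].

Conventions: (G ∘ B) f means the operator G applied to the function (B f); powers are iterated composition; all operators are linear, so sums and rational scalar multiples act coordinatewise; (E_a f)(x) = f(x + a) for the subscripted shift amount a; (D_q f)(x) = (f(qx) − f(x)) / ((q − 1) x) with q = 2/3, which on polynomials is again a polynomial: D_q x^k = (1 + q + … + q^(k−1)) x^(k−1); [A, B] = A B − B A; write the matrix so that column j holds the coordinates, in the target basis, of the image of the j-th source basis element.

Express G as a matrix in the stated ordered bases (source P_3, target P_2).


image of 1: 0
image of x: 0
image of x^2: -2/3
image of x^3: -(14/9)x - 32/9
each image's coordinates form column j of the matrix

the matrix is [[0, 0, -2/3, -32/9]; [0, 0, 0, -14/9]; [0, 0, 0, 0]] (rows listed top to bottom)


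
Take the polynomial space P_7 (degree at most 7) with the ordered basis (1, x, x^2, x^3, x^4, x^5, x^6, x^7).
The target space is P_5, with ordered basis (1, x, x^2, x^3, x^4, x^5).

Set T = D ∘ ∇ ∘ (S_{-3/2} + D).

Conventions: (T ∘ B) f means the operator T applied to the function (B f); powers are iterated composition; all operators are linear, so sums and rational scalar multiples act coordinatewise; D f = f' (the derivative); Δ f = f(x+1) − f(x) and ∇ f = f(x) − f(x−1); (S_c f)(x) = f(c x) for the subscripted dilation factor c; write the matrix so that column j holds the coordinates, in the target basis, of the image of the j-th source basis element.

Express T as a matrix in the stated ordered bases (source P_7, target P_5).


image of 1: 0
image of x: 0
image of x^2: 9/2
image of x^3: -(81/4)x + 129/8
image of x^4: (243/4)x^2 - (147/4)x + 33/4
image of x^5: -(1215/8)x^3 + (4605/16)x^2 - (1695/8)x + 1855/32
image of x^6: (10935/32)x^4 - (9015/16)x^3 + (8055/16)x^2 - (7095/32)x + 1227/32
image of x^7: -(45927/64)x^5 + (256515/128)x^4 - (89985/32)x^3 + (283395/128)x^2 - (59367/64)x + 20685/128
each image's coordinates form column j of the matrix

the matrix is [[0, 0, 9/2, 129/8, 33/4, 1855/32, 1227/32, 20685/128]; [0, 0, 0, -81/4, -147/4, -1695/8, -7095/32, -59367/64]; [0, 0, 0, 0, 243/4, 4605/16, 8055/16, 283395/128]; [0, 0, 0, 0, 0, -1215/8, -9015/16, -89985/32]; [0, 0, 0, 0, 0, 0, 10935/32, 256515/128]; [0, 0, 0, 0, 0, 0, 0, -45927/64]] (rows listed top to bottom)


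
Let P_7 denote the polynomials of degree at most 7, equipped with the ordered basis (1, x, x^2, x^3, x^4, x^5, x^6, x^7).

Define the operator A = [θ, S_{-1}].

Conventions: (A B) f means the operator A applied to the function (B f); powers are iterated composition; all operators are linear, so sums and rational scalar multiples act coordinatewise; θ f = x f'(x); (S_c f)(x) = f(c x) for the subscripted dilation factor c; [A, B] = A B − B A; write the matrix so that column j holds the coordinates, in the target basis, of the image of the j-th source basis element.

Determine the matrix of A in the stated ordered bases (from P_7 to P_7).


image of 1: 0
image of x: 0
image of x^2: 0
image of x^3: 0
image of x^4: 0
image of x^5: 0
image of x^6: 0
image of x^7: 0
each image's coordinates form column j of the matrix

the matrix is [[0, 0, 0, 0, 0, 0, 0, 0]; [0, 0, 0, 0, 0, 0, 0, 0]; [0, 0, 0, 0, 0, 0, 0, 0]; [0, 0, 0, 0, 0, 0, 0, 0]; [0, 0, 0, 0, 0, 0, 0, 0]; [0, 0, 0, 0, 0, 0, 0, 0]; [0, 0, 0, 0, 0, 0, 0, 0]; [0, 0, 0, 0, 0, 0, 0, 0]] (rows listed top to bottom)


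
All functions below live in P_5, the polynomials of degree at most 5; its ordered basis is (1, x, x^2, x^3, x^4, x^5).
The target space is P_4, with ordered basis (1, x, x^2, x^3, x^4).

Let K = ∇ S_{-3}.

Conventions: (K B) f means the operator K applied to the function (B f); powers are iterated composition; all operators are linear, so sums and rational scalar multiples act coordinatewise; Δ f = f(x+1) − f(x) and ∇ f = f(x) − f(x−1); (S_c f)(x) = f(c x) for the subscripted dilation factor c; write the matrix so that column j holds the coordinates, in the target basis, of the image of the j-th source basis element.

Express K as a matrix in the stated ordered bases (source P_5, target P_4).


image of 1: 0
image of x: -3
image of x^2: 18x - 9
image of x^3: -81x^2 + 81x - 27
image of x^4: 324x^3 - 486x^2 + 324x - 81
image of x^5: -1215x^4 + 2430x^3 - 2430x^2 + 1215x - 243
each image's coordinates form column j of the matrix

the matrix is [[0, -3, -9, -27, -81, -243]; [0, 0, 18, 81, 324, 1215]; [0, 0, 0, -81, -486, -2430]; [0, 0, 0, 0, 324, 2430]; [0, 0, 0, 0, 0, -1215]] (rows listed top to bottom)


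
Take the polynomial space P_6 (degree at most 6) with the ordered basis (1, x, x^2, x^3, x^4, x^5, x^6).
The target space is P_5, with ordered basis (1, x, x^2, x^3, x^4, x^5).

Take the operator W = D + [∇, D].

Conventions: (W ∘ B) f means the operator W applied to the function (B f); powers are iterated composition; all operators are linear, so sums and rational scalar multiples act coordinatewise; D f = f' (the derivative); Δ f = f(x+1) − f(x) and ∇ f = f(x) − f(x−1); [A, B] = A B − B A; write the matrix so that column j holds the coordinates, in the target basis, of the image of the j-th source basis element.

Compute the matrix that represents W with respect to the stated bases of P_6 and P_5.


image of 1: 0
image of x: 1
image of x^2: 2x
image of x^3: 3x^2
image of x^4: 4x^3
image of x^5: 5x^4
image of x^6: 6x^5
each image's coordinates form column j of the matrix

the matrix is [[0, 1, 0, 0, 0, 0, 0]; [0, 0, 2, 0, 0, 0, 0]; [0, 0, 0, 3, 0, 0, 0]; [0, 0, 0, 0, 4, 0, 0]; [0, 0, 0, 0, 0, 5, 0]; [0, 0, 0, 0, 0, 0, 6]] (rows listed top to bottom)


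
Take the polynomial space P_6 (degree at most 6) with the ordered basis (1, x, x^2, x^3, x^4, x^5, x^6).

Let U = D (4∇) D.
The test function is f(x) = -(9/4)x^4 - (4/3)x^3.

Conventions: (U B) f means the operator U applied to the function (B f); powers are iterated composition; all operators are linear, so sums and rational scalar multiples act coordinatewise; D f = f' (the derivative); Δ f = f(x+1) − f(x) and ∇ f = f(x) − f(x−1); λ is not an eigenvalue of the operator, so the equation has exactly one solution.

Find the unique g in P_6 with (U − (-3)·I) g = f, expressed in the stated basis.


write g with unknown coordinates in the stated basis and equate coefficients in (U − (-3)·I) g = f
solving from the highest basis element down gives g = -(3/4)x^4 - (4/9)x^3 + 24x - 76/9
check: U g = -72x + 76/3
so U g − (-3)·g = -(9/4)x^4 - (4/3)x^3 = f ✓

g(x) = -(3/4)x^4 - (4/9)x^3 + 24x - 76/9


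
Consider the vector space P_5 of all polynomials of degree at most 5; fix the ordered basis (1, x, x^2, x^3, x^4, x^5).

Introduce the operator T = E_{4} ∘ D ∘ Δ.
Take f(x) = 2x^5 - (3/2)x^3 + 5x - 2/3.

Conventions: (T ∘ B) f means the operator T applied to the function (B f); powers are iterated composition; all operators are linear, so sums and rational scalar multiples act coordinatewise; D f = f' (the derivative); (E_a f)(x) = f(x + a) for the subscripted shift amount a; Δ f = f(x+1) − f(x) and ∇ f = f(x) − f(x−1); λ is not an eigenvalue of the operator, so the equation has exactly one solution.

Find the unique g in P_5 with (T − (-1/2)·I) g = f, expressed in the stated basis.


write g with unknown coordinates in the stated basis and equate coefficients in (T − (-1/2)·I) g = f
solving from the highest basis element down gives g = 4x^5 - 163x^3 - 2160x^2 - 7794x + 8042/3
check: T g = 80x^3 + 1080x^2 + 3902x - 1341
so T g − (-1/2)·g = 2x^5 - (3/2)x^3 + 5x - 2/3 = f ✓

the image equals g(x) = 4x^5 - 163x^3 - 2160x^2 - 7794x + 8042/3


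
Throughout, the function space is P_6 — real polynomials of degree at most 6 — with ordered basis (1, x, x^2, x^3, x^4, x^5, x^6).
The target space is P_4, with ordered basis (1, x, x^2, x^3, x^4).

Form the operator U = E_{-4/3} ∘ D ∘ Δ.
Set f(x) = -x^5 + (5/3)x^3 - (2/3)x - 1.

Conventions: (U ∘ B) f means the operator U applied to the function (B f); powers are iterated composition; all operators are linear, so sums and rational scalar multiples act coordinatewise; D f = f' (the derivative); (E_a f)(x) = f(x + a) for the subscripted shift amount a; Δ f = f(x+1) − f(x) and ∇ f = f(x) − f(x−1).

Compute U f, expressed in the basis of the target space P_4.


Δ f = -5x^4 - 10x^3 - 5x^2
D Δ f = -20x^3 - 30x^2 - 10x
E_{-4/3} D Δ f = -20x^3 + 50x^2 - (110/3)x + 200/27

g(x) = -20x^3 + 50x^2 - (110/3)x + 200/27


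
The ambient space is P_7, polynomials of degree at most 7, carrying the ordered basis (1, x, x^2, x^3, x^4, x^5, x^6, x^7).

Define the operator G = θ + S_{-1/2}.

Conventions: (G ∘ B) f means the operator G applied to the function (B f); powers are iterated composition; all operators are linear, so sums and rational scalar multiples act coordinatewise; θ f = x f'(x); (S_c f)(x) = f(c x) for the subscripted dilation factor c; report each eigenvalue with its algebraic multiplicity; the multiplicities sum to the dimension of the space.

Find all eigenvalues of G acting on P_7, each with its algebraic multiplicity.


λ = 1/2 (multiplicity 1), λ = 1 (multiplicity 1), λ = 9/4 (multiplicity 1), λ = 23/8 (multiplicity 1), λ = 65/16 (multiplicity 1), λ = 159/32 (multiplicity 1), λ = 385/64 (multiplicity 1), λ = 895/128 (multiplicity 1)

image of 1: 1
image of x: (1/2)x
image of x^2: (9/4)x^2
image of x^3: (23/8)x^3
image of x^4: (65/16)x^4
image of x^5: (159/32)x^5
image of x^6: (385/64)x^6
image of x^7: (895/128)x^7
the matrix is upper triangular; its diagonal is (1, 1/2, 9/4, 23/8, 65/16, 159/32, 385/64, 895/128)
for a triangular matrix the eigenvalues are the diagonal entries, with algebraic multiplicity their repetition count


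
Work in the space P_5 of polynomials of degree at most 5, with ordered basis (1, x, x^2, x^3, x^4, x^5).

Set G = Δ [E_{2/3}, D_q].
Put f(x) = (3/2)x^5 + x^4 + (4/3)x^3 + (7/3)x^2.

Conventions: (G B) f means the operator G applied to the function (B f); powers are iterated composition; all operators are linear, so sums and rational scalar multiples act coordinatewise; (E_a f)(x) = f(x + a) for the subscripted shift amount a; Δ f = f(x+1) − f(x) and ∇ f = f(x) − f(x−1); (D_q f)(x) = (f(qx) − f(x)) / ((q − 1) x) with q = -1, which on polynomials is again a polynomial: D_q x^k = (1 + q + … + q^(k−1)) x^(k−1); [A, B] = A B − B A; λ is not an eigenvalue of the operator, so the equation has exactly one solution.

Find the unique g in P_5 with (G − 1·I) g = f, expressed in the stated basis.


g(x) = -(3/2)x^5 - x^4 - (4/3)x^3 - (43/3)x^2 - (4/3)x - 20/9

write g with unknown coordinates in the stated basis and equate coefficients in (G − 1·I) g = f
solving from the highest basis element down gives g = -(3/2)x^5 - x^4 - (4/3)x^3 - (43/3)x^2 - (4/3)x - 20/9
check: G g = -12x^2 - (4/3)x - 20/9
so G g − 1·g = (3/2)x^5 + x^4 + (4/3)x^3 + (7/3)x^2 = f ✓


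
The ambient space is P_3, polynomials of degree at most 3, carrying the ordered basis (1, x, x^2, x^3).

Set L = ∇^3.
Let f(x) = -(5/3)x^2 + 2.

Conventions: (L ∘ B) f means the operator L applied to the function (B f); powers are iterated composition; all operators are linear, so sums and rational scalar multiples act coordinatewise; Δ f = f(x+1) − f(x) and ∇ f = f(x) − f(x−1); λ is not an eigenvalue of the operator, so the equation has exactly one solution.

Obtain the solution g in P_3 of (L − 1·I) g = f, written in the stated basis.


the result is g(x) = (5/3)x^2 - 2

write g with unknown coordinates in the stated basis and equate coefficients in (L − 1·I) g = f
solving from the highest basis element down gives g = (5/3)x^2 - 2
check: L g = 0
so L g − 1·g = -(5/3)x^2 + 2 = f ✓


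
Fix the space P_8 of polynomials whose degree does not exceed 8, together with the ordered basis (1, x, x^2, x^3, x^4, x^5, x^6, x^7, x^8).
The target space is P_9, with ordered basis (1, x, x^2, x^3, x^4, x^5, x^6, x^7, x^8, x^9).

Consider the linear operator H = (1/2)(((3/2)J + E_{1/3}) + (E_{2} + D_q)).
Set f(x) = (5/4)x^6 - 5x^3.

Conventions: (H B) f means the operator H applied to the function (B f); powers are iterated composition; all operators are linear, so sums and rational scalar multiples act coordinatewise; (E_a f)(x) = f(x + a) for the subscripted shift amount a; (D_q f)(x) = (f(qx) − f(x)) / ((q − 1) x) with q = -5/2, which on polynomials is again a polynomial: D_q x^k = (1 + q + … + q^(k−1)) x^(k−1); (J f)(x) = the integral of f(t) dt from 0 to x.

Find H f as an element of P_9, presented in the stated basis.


the result is g(x) = (15/112)x^7 + (5/4)x^6 - (8875/256)x^5 + (1805/48)x^4 + (5155/54)x^3 + (3260/27)x^2 + (28895/324)x + 116105/5832

J f = (5/28)x^7 - (5/4)x^4
((3/2)J) f = (15/56)x^7 - (15/8)x^4
E_{1/3} f = (5/4)x^6 + (5/2)x^5 + (25/12)x^4 - (110/27)x^3 - (515/108)x^2 - (265/162)x - 535/2916
((3/2)J + E_{1/3}) f = (15/56)x^7 + (5/4)x^6 + (5/2)x^5 + (5/24)x^4 - (110/27)x^3 - (515/108)x^2 - (265/162)x - 535/2916
E_{2} f = (5/4)x^6 + 15x^5 + 75x^4 + 195x^3 + 270x^2 + 180x + 40
D_q f = -(11115/128)x^5 - (95/4)x^2
(E_{2} + D_q) f = (5/4)x^6 - (9195/128)x^5 + 75x^4 + 195x^3 + (985/4)x^2 + 180x + 40
(((3/2)J + E_{1/3}) + (E_{2} + D_q)) f = (15/56)x^7 + (5/2)x^6 - (8875/128)x^5 + (1805/24)x^4 + (5155/27)x^3 + (6520/27)x^2 + (28895/162)x + 116105/2916
((1/2)(((3/2)J + E_{1/3}) + (E_{2} + D_q))) f = (15/112)x^7 + (5/4)x^6 - (8875/256)x^5 + (1805/48)x^4 + (5155/54)x^3 + (3260/27)x^2 + (28895/324)x + 116105/5832


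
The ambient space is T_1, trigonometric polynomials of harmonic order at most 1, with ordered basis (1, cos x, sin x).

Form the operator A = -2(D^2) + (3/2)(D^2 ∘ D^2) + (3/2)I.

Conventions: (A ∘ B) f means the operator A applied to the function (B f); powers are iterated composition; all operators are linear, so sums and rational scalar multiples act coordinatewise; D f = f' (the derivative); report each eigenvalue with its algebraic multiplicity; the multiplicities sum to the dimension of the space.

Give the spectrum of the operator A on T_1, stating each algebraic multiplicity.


λ = 3/2 (multiplicity 1), λ = 5 (multiplicity 2)

image of 1: 3/2
image of cos x: 5cos x
image of sin x: 5sin x
the matrix is diagonal; its diagonal is (3/2, 5, 5)
for a triangular matrix the eigenvalues are the diagonal entries, with algebraic multiplicity their repetition count


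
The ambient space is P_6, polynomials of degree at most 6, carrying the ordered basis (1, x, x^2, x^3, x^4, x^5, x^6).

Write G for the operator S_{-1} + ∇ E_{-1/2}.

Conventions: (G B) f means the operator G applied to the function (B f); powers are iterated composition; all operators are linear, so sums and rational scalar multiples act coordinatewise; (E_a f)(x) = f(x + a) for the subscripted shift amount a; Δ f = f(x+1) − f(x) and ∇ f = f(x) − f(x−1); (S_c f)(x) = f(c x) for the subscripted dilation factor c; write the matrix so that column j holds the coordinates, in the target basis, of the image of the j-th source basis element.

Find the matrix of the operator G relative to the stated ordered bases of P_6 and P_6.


image of 1: 1
image of x: -x + 1
image of x^2: x^2 + 2x - 2
image of x^3: -x^3 + 3x^2 - 6x + 13/4
image of x^4: x^4 + 4x^3 - 12x^2 + 13x - 5
image of x^5: -x^5 + 5x^4 - 20x^3 + (65/2)x^2 - 25x + 121/16
image of x^6: x^6 + 6x^5 - 30x^4 + 65x^3 - 75x^2 + (363/8)x - 91/8
each image's coordinates form column j of the matrix

the matrix is [[1, 1, -2, 13/4, -5, 121/16, -91/8]; [0, -1, 2, -6, 13, -25, 363/8]; [0, 0, 1, 3, -12, 65/2, -75]; [0, 0, 0, -1, 4, -20, 65]; [0, 0, 0, 0, 1, 5, -30]; [0, 0, 0, 0, 0, -1, 6]; [0, 0, 0, 0, 0, 0, 1]] (rows listed top to bottom)


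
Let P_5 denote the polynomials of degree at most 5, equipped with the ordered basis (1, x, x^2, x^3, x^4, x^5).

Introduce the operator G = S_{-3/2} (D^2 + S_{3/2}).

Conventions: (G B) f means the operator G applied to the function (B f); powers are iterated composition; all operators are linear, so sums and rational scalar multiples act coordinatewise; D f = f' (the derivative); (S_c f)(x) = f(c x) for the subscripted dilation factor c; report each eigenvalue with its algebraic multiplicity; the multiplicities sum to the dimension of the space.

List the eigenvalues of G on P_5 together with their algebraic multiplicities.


λ = -59049/1024 (multiplicity 1), λ = -729/64 (multiplicity 1), λ = -9/4 (multiplicity 1), λ = 1 (multiplicity 1), λ = 81/16 (multiplicity 1), λ = 6561/256 (multiplicity 1)

image of 1: 1
image of x: -(9/4)x
image of x^2: (81/16)x^2 + 2
image of x^3: -(729/64)x^3 - 9x
image of x^4: (6561/256)x^4 + 27x^2
image of x^5: -(59049/1024)x^5 - (135/2)x^3
the matrix is upper triangular; its diagonal is (1, -9/4, 81/16, -729/64, 6561/256, -59049/1024)
for a triangular matrix the eigenvalues are the diagonal entries, with algebraic multiplicity their repetition count


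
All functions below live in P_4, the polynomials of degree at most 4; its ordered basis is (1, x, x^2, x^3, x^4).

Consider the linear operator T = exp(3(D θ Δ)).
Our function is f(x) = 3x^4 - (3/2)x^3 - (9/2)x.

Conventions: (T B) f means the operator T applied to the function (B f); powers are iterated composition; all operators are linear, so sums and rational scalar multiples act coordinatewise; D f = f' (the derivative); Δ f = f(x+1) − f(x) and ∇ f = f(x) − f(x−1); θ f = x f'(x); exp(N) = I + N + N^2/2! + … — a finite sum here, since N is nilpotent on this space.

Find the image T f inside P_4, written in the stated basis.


the image equals g(x) = 3x^4 - (3/2)x^3 + 324x^2 + (315/2)x + 1989/2

order-1 term: 324x^2 + 162x + 45/2
order-2 term: 972
the series for exp(3(D θ Δ)) f terminates at order 2
exp(3(D θ Δ)) f = 3x^4 - (3/2)x^3 + 324x^2 + (315/2)x + 1989/2


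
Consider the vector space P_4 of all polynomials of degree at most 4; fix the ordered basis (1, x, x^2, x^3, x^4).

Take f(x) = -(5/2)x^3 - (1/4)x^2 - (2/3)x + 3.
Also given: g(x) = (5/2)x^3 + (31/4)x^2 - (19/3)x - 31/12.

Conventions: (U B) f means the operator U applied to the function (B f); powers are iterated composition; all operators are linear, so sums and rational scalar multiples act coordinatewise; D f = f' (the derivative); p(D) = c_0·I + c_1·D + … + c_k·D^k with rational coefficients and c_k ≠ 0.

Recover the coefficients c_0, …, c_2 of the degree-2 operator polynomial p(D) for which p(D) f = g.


D^0 f = -(5/2)x^3 - (1/4)x^2 - (2/3)x + 3
D^1 f = -(15/2)x^2 - (1/2)x - 2/3
D^2 f = -15x - 1/2
matching coefficients of g against c_0 f + c_1 Df + … from the top degree down determines the c_i
solution: c_0 = -1, c_1 = -1, c_2 = 1/2

c_0 = -1, c_1 = -1, c_2 = 1/2


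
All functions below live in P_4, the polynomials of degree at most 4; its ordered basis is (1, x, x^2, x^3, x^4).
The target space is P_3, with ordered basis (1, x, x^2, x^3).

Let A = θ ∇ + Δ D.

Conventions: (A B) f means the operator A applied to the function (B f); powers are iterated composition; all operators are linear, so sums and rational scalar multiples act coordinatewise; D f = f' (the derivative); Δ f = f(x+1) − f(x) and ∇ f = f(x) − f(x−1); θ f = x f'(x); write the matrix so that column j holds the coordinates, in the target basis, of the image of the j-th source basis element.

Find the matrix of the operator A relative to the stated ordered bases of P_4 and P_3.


the matrix is [[0, 0, 2, 3, 4]; [0, 0, 2, 3, 16]; [0, 0, 0, 6, 0]; [0, 0, 0, 0, 12]] (rows listed top to bottom)

image of 1: 0
image of x: 0
image of x^2: 2x + 2
image of x^3: 6x^2 + 3x + 3
image of x^4: 12x^3 + 16x + 4
each image's coordinates form column j of the matrix


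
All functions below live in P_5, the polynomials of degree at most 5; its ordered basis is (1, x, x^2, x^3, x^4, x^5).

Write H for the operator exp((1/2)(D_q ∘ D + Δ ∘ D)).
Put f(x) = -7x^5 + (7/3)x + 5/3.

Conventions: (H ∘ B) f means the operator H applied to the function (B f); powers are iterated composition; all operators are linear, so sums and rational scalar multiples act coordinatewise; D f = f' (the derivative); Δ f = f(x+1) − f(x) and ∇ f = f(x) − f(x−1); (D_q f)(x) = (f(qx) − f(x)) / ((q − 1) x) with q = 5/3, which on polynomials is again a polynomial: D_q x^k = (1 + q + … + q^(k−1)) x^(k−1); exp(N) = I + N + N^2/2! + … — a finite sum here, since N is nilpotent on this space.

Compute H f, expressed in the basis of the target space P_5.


order-1 term: -(6650/27)x^3 - 105x^2 - 70x - 35/2
order-2 term: -(23275/27)x - 5215/18
the series for exp((1/2)(D_q ∘ D + Δ ∘ D)) f terminates at order 2
exp((1/2)(D_q ∘ D + Δ ∘ D)) f = -7x^5 - (6650/27)x^3 - 105x^2 - (25102/27)x - 2750/9

the image equals g(x) = -7x^5 - (6650/27)x^3 - 105x^2 - (25102/27)x - 2750/9


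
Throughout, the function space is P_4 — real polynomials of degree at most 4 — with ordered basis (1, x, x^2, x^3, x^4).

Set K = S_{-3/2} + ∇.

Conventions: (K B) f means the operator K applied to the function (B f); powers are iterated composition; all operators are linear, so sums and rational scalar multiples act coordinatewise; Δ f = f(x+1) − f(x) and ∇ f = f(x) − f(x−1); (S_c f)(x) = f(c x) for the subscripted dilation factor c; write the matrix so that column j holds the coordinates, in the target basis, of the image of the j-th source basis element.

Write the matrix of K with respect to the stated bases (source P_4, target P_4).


image of 1: 1
image of x: -(3/2)x + 1
image of x^2: (9/4)x^2 + 2x - 1
image of x^3: -(27/8)x^3 + 3x^2 - 3x + 1
image of x^4: (81/16)x^4 + 4x^3 - 6x^2 + 4x - 1
each image's coordinates form column j of the matrix

the matrix is [[1, 1, -1, 1, -1]; [0, -3/2, 2, -3, 4]; [0, 0, 9/4, 3, -6]; [0, 0, 0, -27/8, 4]; [0, 0, 0, 0, 81/16]] (rows listed top to bottom)


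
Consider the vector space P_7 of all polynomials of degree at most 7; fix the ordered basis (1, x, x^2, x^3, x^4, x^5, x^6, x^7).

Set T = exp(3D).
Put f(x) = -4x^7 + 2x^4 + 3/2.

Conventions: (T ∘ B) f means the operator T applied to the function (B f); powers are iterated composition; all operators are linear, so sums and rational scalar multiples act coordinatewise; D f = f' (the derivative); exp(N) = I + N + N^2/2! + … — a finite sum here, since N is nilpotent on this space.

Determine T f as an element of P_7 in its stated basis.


order-1 term: -84x^6 + 24x^3
order-2 term: -756x^5 + 108x^2
order-3 term: -3780x^4 + 216x
order-4 term: -11340x^3 + 162
order-5 term: -20412x^2
order-6 term: -20412x
order-7 term: -8748
the series for exp(3D) f terminates at order 7
exp(3D) f = -4x^7 - 84x^6 - 756x^5 - 3778x^4 - 11316x^3 - 20304x^2 - 20196x - 17169/2

the result is g(x) = -4x^7 - 84x^6 - 756x^5 - 3778x^4 - 11316x^3 - 20304x^2 - 20196x - 17169/2


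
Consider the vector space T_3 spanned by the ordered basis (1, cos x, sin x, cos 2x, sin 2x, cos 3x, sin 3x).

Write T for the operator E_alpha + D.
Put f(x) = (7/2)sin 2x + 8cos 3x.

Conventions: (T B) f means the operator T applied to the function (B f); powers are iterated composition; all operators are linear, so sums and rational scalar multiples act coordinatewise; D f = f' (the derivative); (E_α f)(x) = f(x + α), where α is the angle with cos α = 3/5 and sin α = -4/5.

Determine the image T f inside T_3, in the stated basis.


the image equals g(x) = (91/25)cos 2x - (49/50)sin 2x - (936/125)cos 3x - (2648/125)sin 3x

E_alpha f = -(84/25)cos 2x - (49/50)sin 2x - (936/125)cos 3x + (352/125)sin 3x
D f = 7cos 2x - 24sin 3x
(E_alpha + D) f = (91/25)cos 2x - (49/50)sin 2x - (936/125)cos 3x - (2648/125)sin 3x


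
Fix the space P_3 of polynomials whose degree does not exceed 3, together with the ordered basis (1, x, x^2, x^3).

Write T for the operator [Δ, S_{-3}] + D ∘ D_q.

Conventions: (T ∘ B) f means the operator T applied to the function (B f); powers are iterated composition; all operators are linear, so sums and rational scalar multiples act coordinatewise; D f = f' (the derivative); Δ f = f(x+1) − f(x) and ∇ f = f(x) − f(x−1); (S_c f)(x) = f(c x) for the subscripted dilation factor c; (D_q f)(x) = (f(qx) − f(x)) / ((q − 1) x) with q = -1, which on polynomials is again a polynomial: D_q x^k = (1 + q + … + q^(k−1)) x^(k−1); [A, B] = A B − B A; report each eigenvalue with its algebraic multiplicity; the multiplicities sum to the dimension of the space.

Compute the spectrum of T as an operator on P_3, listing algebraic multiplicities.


image of 1: 0
image of x: -4
image of x^2: 24x + 8
image of x^3: -108x^2 - 70x - 28
the matrix is upper triangular; its diagonal is (0, 0, 0, 0)
for a triangular matrix the eigenvalues are the diagonal entries, with algebraic multiplicity their repetition count

λ = 0 (multiplicity 4)


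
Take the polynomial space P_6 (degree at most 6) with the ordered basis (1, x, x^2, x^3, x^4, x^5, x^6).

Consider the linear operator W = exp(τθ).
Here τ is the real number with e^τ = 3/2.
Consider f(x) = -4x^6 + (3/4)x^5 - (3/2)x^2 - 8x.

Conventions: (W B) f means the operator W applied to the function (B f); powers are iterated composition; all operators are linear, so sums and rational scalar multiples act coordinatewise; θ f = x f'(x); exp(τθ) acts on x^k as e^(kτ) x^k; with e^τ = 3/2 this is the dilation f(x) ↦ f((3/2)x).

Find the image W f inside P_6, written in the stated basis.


g(x) = -(729/16)x^6 + (729/128)x^5 - (27/8)x^2 - 12x

exp(τθ) x^k = e^(kτ) x^k; with e^τ = 3/2 this sends x^k to (3/2)^k x^k
x ↦ 3/2 x
x^2 ↦ 9/4 x^2
x^5 ↦ 243/32 x^5
x^6 ↦ 729/64 x^6
applying this coordinatewise to f: exp(τθ) f = -(729/16)x^6 + (729/128)x^5 - (27/8)x^2 - 12x


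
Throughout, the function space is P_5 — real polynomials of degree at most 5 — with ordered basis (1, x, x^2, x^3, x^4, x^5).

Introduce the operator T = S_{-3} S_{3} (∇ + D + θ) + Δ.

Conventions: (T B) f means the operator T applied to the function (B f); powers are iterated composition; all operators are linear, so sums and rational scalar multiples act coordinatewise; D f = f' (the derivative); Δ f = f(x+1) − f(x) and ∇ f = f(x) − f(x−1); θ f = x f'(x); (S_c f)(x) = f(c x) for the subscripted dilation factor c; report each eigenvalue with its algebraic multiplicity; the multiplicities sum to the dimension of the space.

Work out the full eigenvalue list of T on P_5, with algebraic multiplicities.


image of 1: 0
image of x: -9x + 3
image of x^2: 162x^2 - 34x
image of x^3: -2187x^3 + 489x^2 + 30x + 2
image of x^4: 26244x^4 - 5828x^3 - 480x^2 - 32x
image of x^5: -295245x^5 + 65615x^4 + 7300x^3 + 820x^2 + 50x + 2
the matrix is upper triangular; its diagonal is (0, -9, 162, -2187, 26244, -295245)
for a triangular matrix the eigenvalues are the diagonal entries, with algebraic multiplicity their repetition count

λ = -295245 (multiplicity 1), λ = -2187 (multiplicity 1), λ = -9 (multiplicity 1), λ = 0 (multiplicity 1), λ = 162 (multiplicity 1), λ = 26244 (multiplicity 1)


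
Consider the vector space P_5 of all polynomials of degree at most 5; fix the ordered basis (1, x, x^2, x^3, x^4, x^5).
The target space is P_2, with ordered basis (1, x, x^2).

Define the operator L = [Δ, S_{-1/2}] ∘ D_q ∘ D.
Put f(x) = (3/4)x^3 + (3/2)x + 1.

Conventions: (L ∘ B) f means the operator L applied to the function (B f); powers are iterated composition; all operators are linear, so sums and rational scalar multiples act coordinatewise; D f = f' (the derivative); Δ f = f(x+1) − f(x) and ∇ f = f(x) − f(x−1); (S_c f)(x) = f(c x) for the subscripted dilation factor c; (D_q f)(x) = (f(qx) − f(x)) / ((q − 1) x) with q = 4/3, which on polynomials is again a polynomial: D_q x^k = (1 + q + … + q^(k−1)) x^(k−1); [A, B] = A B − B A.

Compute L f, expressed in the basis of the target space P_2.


D f = (9/4)x^2 + 3/2
D_q D f = (21/4)x
S_{-1/2} (D_q ∘ D) f = -(21/8)x
Δ S_{-1/2} (D_q ∘ D) f = -21/8
Δ (D_q ∘ D) f = 21/4
S_{-1/2} Δ (D_q ∘ D) f = 21/4
[Δ, S_{-1/2}] (D_q ∘ D) f = -63/8

g(x) = -63/8


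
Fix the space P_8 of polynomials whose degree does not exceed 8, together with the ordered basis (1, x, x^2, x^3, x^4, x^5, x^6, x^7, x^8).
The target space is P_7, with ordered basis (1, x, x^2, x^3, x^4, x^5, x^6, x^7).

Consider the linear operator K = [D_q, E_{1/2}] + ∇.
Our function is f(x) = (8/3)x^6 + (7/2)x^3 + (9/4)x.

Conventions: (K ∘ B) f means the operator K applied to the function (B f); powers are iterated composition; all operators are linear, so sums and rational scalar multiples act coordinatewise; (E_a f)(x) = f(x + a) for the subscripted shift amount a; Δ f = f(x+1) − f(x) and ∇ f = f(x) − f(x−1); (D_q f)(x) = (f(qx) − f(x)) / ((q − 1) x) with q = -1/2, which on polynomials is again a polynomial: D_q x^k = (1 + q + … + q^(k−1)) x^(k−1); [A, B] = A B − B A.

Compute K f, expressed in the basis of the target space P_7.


E_{1/2} f = (8/3)x^6 + 8x^5 + 10x^4 + (61/6)x^3 + (31/4)x^2 + (43/8)x + 77/48
D_q E_{1/2} f = (7/4)x^5 + (11/2)x^4 + (25/4)x^3 + (61/8)x^2 + (31/8)x + 43/8
D_q f = (7/4)x^5 + (21/8)x^2 + 9/4
E_{1/2} D_q f = (7/4)x^5 + (35/8)x^4 + (35/8)x^3 + (77/16)x^2 + (203/64)x + 379/128
[D_q, E_{1/2}] f = (9/8)x^4 + (15/8)x^3 + (45/16)x^2 + (45/64)x + 309/128
∇ f = 16x^5 - 40x^4 + (160/3)x^3 - (59/2)x^2 + (11/2)x + 37/12
([D_q, E_{1/2}] + ∇) f = 16x^5 - (311/8)x^4 + (1325/24)x^3 - (427/16)x^2 + (397/64)x + 2111/384

the result is g(x) = 16x^5 - (311/8)x^4 + (1325/24)x^3 - (427/16)x^2 + (397/64)x + 2111/384
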